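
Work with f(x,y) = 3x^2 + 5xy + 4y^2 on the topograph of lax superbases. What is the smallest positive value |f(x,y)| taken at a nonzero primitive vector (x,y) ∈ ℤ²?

translate: b→-1 (≡5 mod 6), so (3,5,4)→(3,-1,2)
flip: (3,-1,2)→(2,1,3)
reduced (well bottom): (2,1,3) with a≤c, −a<b≤a
well minimum = a = 2

2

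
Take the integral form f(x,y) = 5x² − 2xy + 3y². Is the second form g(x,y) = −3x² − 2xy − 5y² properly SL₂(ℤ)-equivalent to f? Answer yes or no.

D₁ = -56, D₂ = -56
f: flip: (5,-2,3)→(3,2,5)
f: reduced (well bottom): (3,2,5) with a≤c, −a<b≤a
g is negative-definite; reduce −g:
−g: reduced (well bottom): (3,2,5) with a≤c, −a<b≤a
flip sign back: reduced form of g is (-3,-2,-5)
reduced forms (3, 2, 5) vs (-3, -2, -5) ⇒ inequivalent

no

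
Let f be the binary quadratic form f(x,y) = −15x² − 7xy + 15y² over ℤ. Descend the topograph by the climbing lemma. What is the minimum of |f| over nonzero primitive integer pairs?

descent: ρ → (15,7,-15)  [lands on river]
river: ρ → (-15,23,7)
river: ρ → (7,19,-21)
river: ρ → (-21,23,5)
river: ρ → (5,27,-11)
river: ρ → (-11,17,15)
river: ρ → (15,13,-13)
river: ρ → (-13,13,15)
river: ρ → (15,17,-11)
river: ρ → (-11,27,5)
river: ρ → (5,23,-21)
river: ρ → (-21,19,7)
river: ρ → (7,23,-15)
river: ρ → (-15,7,15)
river: ρ → (15,23,-7)
river: ρ → (-7,19,21)
river: ρ → (21,23,-5)
river: ρ → (-5,27,11)
river: ρ → (11,17,-15)
river: ρ → (-15,13,13)
river: ρ → (13,13,-15)
river: ρ → (-15,17,11)
river: ρ → (11,27,-5)
river: ρ → (-5,23,21)
river: ρ → (21,19,-7)
river: ρ → (-7,23,15)
closes: descent 1, river 26
min |a| on river = 5

5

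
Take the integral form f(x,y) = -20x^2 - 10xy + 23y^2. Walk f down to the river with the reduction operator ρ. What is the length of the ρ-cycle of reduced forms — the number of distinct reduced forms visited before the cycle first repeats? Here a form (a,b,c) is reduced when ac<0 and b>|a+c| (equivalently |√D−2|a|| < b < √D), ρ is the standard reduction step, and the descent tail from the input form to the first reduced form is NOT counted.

D = 1940, ⌊√D⌋ = 44
descent: ρ → (23,10,-20)  [lands on river]
river: ρ → (-20,30,13)
river: ρ → (13,22,-28)
river: ρ → (-28,34,7)
river: ρ → (7,36,-23)
river: ρ → (-23,10,20)
river: ρ → (20,30,-13)
river: ρ → (-13,22,28)
river: ρ → (28,34,-7)
river: ρ → (-7,36,23)
ρ-cycle length = 10 (tail of 1 descent step not counted)

10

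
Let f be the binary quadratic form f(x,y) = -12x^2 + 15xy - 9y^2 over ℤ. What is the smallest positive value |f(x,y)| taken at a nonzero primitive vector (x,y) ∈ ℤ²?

translate: b→9 (≡-15 mod 24), so (12,-15,9)→(12,9,6)
flip: (12,9,6)→(6,-9,12)
translate: b→3 (≡-9 mod 12), so (6,-9,12)→(6,3,9)
reduced (well bottom): (6,3,9) with a≤c, −a<b≤a
well minimum |f| = |-6| = 6 (negative-definite)

6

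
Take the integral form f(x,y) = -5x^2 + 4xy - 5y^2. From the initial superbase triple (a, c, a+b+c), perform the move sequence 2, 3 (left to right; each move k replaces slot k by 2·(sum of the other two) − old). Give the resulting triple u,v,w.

start (-5,-5,-6) = (f(1,0),f(0,1),f(1,1))
replace slot 2: 2·((-5)+(-6)) − (-5) = -17 → (-5,-17,-6)
replace slot 3: 2·((-5)+(-17)) − (-6) = -38 → (-5,-17,-38)

-5,-17,-38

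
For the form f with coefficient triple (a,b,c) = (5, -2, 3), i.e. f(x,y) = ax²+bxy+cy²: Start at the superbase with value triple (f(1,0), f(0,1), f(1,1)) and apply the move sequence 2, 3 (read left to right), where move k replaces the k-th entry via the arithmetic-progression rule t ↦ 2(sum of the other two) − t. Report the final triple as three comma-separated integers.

start (5,3,6) = (f(1,0),f(0,1),f(1,1))
replace slot 2: 2·(5+6) − 3 = 19 → (5,19,6)
replace slot 3: 2·(5+19) − 6 = 42 → (5,19,42)

5,19,42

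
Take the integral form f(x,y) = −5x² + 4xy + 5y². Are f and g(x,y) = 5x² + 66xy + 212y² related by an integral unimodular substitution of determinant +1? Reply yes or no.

D₁ = 116, D₂ = 116
river cycle of f (length 10): (5, 6, -4), (-4, 10, 1), (1, 10, -4), (-4, 6, 5), (5, 4, -5), (-5, 6, 4), (4, 10, -1), (-1, 10, 4), (4, 6, -5), (-5, 4, 5)
river cycle of g (length 10): (5, 6, -4), (-4, 10, 1), (1, 10, -4), (-4, 6, 5), (5, 4, -5), (-5, 6, 4), (4, 10, -1), (-1, 10, 4), (4, 6, -5), (-5, 4, 5)
cycles coincide ⇒ equivalent

yes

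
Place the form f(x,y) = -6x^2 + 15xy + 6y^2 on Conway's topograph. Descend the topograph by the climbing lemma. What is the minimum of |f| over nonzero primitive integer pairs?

river: ρ → (6,9,-12)
river: ρ → (-12,15,3)
river: ρ → (3,15,-12)
river: ρ → (-12,9,6)
river: ρ → (6,15,-6)
river: ρ → (-6,9,12)
river: ρ → (12,15,-3)
river: ρ → (-3,15,12)
river: ρ → (12,9,-6)
river: ρ → (-6,15,6)
closes: descent 0, river 10
min |a| on river = 3

3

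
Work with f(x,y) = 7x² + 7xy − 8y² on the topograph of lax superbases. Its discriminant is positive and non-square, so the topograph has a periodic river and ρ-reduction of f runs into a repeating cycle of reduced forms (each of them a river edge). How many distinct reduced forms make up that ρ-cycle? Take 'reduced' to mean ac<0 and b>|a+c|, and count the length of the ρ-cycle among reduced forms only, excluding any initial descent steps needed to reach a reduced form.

D = 273, ⌊√D⌋ = 16
river: ρ → (-8,9,6)
river: ρ → (6,15,-2)
river: ρ → (-2,13,13)
river: ρ → (13,13,-2)
river: ρ → (-2,15,6)
river: ρ → (6,9,-8)
river: ρ → (-8,7,7)
river: ρ → (7,7,-8)
ρ-cycle length = 8 (tail of 0 descent steps not counted)

8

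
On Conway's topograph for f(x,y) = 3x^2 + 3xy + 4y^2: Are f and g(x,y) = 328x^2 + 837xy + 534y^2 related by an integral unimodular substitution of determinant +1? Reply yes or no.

D₁ = -39, D₂ = -39
f: reduced (well bottom): (3,3,4) with a≤c, −a<b≤a
g: translate: b→181 (≡837 mod 656), so (328,837,534)→(328,181,25)
g: flip: (328,181,25)→(25,-181,328)
g: translate: b→19 (≡-181 mod 50), so (25,-181,328)→(25,19,4)
g: flip: (25,19,4)→(4,-19,25)
g: translate: b→-3 (≡-19 mod 8), so (4,-19,25)→(4,-3,3)
g: flip: (4,-3,3)→(3,3,4)
g: reduced (well bottom): (3,3,4) with a≤c, −a<b≤a
reduced forms (3, 3, 4) vs (3, 3, 4) ⇒ equivalent

yes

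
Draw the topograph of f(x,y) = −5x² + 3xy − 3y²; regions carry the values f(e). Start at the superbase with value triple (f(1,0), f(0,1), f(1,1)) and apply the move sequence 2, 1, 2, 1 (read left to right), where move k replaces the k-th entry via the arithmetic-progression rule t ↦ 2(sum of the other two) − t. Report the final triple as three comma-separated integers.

start (-5,-3,-5) = (f(1,0),f(0,1),f(1,1))
replace slot 2: 2·((-5)+(-5)) − (-3) = -17 → (-5,-17,-5)
replace slot 1: 2·((-17)+(-5)) − (-5) = -39 → (-39,-17,-5)
replace slot 2: 2·((-39)+(-5)) − (-17) = -71 → (-39,-71,-5)
replace slot 1: 2·((-71)+(-5)) − (-39) = -113 → (-113,-71,-5)

-113,-71,-5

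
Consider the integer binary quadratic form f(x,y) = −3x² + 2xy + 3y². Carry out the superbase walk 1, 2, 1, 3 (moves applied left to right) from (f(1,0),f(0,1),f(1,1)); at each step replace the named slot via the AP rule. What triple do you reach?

start (-3,3,2) = (f(1,0),f(0,1),f(1,1))
replace slot 1: 2·(3+2) − (-3) = 13 → (13,3,2)
replace slot 2: 2·(13+2) − 3 = 27 → (13,27,2)
replace slot 1: 2·(27+2) − 13 = 45 → (45,27,2)
replace slot 3: 2·(45+27) − 2 = 142 → (45,27,142)

45,27,142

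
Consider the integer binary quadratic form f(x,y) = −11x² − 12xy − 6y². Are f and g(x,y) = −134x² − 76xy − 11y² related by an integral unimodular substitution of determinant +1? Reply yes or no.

D₁ = -120, D₂ = -120
f is negative-definite; reduce −f:
−f: translate: b→-10 (≡12 mod 22), so (11,12,6)→(11,-10,5)
−f: flip: (11,-10,5)→(5,10,11)
−f: translate: b→0 (≡10 mod 10), so (5,10,11)→(5,0,6)
−f: reduced (well bottom): (5,0,6) with a≤c, −a<b≤a
flip sign back: reduced form of f is (-5,0,-6)
g is negative-definite; reduce −g:
−g: flip: (134,76,11)→(11,-76,134)
−g: translate: b→-10 (≡-76 mod 22), so (11,-76,134)→(11,-10,5)
−g: flip: (11,-10,5)→(5,10,11)
−g: translate: b→0 (≡10 mod 10), so (5,10,11)→(5,0,6)
−g: reduced (well bottom): (5,0,6) with a≤c, −a<b≤a
flip sign back: reduced form of g is (-5,0,-6)
reduced forms (-5, 0, -6) vs (-5, 0, -6) ⇒ equivalent

yes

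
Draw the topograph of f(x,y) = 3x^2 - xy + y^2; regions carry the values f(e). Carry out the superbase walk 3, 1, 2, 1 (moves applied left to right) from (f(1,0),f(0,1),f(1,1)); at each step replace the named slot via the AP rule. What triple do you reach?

start (3,1,3) = (f(1,0),f(0,1),f(1,1))
replace slot 3: 2·(3+1) − 3 = 5 → (3,1,5)
replace slot 1: 2·(1+5) − 3 = 9 → (9,1,5)
replace slot 2: 2·(9+5) − 1 = 27 → (9,27,5)
replace slot 1: 2·(27+5) − 9 = 55 → (55,27,5)

55,27,5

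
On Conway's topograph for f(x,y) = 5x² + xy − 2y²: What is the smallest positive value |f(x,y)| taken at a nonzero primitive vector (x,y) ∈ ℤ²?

descent: ρ → (-2,3,4)  [lands on river]
river: ρ → (4,5,-1)
river: ρ → (-1,5,4)
river: ρ → (4,3,-2)
river: ρ → (-2,5,2)
river: ρ → (2,3,-4)
river: ρ → (-4,5,1)
river: ρ → (1,5,-4)
river: ρ → (-4,3,2)
river: ρ → (2,5,-2)
closes: descent 1, river 10
min |a| on river = 1

1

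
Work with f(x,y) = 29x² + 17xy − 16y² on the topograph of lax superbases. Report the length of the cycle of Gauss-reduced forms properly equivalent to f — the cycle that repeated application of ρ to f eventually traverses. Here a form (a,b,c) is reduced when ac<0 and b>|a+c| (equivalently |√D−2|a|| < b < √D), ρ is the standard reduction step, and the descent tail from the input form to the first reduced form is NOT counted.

D = 2145, ⌊√D⌋ = 46
river: ρ → (-16,15,30)
river: ρ → (30,45,-1)
river: ρ → (-1,45,30)
river: ρ → (30,15,-16)
river: ρ → (-16,17,29)
river: ρ → (29,41,-4)
river: ρ → (-4,39,39)
river: ρ → (39,39,-4)
river: ρ → (-4,41,29)
river: ρ → (29,17,-16)
ρ-cycle length = 10 (tail of 0 descent steps not counted)

10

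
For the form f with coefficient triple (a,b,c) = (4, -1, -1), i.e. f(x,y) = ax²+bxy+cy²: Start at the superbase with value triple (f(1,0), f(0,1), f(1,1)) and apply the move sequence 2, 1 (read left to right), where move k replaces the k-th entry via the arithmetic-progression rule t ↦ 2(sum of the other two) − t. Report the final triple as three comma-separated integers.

start (4,-1,2) = (f(1,0),f(0,1),f(1,1))
replace slot 2: 2·(4+2) − (-1) = 13 → (4,13,2)
replace slot 1: 2·(13+2) − 4 = 26 → (26,13,2)

26,13,2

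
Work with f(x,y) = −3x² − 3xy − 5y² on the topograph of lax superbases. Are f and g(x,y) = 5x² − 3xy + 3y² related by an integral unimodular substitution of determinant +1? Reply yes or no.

D₁ = -51, D₂ = -51
f is negative-definite; reduce −f:
−f: reduced (well bottom): (3,3,5) with a≤c, −a<b≤a
flip sign back: reduced form of f is (-3,-3,-5)
g: flip: (5,-3,3)→(3,3,5)
g: reduced (well bottom): (3,3,5) with a≤c, −a<b≤a
reduced forms (-3, -3, -5) vs (3, 3, 5) ⇒ inequivalent

no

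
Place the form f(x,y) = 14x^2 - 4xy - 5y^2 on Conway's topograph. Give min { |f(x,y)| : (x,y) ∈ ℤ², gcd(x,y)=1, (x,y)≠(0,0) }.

descent: ρ → (-5,14,5)  [lands on river]
river: ρ → (5,16,-2)
river: ρ → (-2,16,5)
river: ρ → (5,14,-5)
river: ρ → (-5,16,2)
river: ρ → (2,16,-5)
closes: descent 1, river 6
min |a| on river = 2

2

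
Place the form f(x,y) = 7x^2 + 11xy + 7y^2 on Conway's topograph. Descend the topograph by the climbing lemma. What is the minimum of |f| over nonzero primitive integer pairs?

translate: b→-3 (≡11 mod 14), so (7,11,7)→(7,-3,3)
flip: (7,-3,3)→(3,3,7)
reduced (well bottom): (3,3,7) with a≤c, −a<b≤a
well minimum = a = 3

3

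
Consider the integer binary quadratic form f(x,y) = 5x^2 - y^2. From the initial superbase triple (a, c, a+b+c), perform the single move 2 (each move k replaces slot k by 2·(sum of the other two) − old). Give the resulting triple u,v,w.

start (5,-1,4) = (f(1,0),f(0,1),f(1,1))
replace slot 2: 2·(5+4) − (-1) = 19 → (5,19,4)

5,19,4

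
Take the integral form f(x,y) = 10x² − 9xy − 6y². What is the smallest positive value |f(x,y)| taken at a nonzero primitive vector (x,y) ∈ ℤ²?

descent: ρ → (-6,9,10)  [lands on river]
river: ρ → (10,11,-5)
river: ρ → (-5,9,12)
river: ρ → (12,15,-2)
river: ρ → (-2,17,4)
river: ρ → (4,15,-6)
closes: descent 1, river 6
min |a| on river = 2

2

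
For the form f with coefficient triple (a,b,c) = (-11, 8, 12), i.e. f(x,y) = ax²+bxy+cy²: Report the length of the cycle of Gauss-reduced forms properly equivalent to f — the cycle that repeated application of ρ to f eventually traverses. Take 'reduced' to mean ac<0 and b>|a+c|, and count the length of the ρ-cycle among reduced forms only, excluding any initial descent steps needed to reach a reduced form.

D = 592, ⌊√D⌋ = 24
river: ρ → (12,16,-7)
river: ρ → (-7,12,16)
river: ρ → (16,20,-3)
river: ρ → (-3,22,9)
river: ρ → (9,14,-11)
river: ρ → (-11,8,12)
ρ-cycle length = 6 (tail of 0 descent steps not counted)

6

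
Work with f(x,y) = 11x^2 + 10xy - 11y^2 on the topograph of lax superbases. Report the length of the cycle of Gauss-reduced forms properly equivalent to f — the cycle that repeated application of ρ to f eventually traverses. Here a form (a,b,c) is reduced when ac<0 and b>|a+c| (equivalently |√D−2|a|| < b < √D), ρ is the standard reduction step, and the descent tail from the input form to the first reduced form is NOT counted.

D = 584, ⌊√D⌋ = 24
river: ρ → (-11,12,10)
river: ρ → (10,8,-13)
river: ρ → (-13,18,5)
river: ρ → (5,22,-5)
river: ρ → (-5,18,13)
river: ρ → (13,8,-10)
river: ρ → (-10,12,11)
river: ρ → (11,10,-11)
ρ-cycle length = 8 (tail of 0 descent steps not counted)

8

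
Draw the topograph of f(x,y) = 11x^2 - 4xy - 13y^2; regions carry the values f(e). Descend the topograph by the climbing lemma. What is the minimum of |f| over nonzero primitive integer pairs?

descent: ρ → (-13,4,11)  [lands on river]
river: ρ → (11,18,-6)
river: ρ → (-6,18,11)
river: ρ → (11,4,-13)
river: ρ → (-13,22,2)
river: ρ → (2,22,-13)
closes: descent 1, river 6
min |a| on river = 2

2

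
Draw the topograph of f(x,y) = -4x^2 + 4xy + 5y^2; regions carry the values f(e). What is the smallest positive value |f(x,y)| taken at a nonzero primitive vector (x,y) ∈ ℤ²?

river: ρ → (5,6,-3)
river: ρ → (-3,6,5)
river: ρ → (5,4,-4)
river: ρ → (-4,4,5)
closes: descent 0, river 4
min |a| on river = 3

3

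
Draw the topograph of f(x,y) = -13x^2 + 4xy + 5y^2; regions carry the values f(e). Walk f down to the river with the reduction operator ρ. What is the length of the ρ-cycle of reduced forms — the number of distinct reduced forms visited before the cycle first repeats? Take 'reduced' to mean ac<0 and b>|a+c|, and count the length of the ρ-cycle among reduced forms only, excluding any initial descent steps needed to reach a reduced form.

D = 276, ⌊√D⌋ = 16
descent: ρ → (5,16,-1)  [lands on river]
river: ρ → (-1,16,5)
river: ρ → (5,14,-4)
river: ρ → (-4,10,11)
river: ρ → (11,12,-3)
river: ρ → (-3,12,11)
river: ρ → (11,10,-4)
river: ρ → (-4,14,5)
ρ-cycle length = 8 (tail of 1 descent step not counted)

8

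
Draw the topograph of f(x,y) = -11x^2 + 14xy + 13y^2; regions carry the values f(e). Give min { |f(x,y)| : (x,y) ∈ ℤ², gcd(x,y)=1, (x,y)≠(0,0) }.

river: ρ → (13,12,-12)
river: ρ → (-12,12,13)
river: ρ → (13,14,-11)
river: ρ → (-11,8,16)
river: ρ → (16,24,-3)
river: ρ → (-3,24,16)
river: ρ → (16,8,-11)
river: ρ → (-11,14,13)
closes: descent 0, river 8
min |a| on river = 3

3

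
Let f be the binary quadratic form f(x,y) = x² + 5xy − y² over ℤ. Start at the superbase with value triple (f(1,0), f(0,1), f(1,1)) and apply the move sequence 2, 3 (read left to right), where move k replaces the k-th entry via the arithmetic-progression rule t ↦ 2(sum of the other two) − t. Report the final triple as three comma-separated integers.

start (1,-1,5) = (f(1,0),f(0,1),f(1,1))
replace slot 2: 2·(1+5) − (-1) = 13 → (1,13,5)
replace slot 3: 2·(1+13) − 5 = 23 → (1,13,23)

1,13,23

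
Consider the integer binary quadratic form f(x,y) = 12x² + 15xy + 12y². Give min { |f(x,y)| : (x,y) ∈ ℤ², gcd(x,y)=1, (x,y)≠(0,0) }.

translate: b→-9 (≡15 mod 24), so (12,15,12)→(12,-9,9)
flip: (12,-9,9)→(9,9,12)
reduced (well bottom): (9,9,12) with a≤c, −a<b≤a
well minimum = a = 9

9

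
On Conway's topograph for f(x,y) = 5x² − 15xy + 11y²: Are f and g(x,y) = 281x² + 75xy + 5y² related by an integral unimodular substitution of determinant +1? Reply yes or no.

D₁ = 5, D₂ = 5
river cycle of f (length 2): (1, 1, -1), (-1, 1, 1)
river cycle of g (length 2): (1, 1, -1), (-1, 1, 1)
cycles coincide ⇒ equivalent

yes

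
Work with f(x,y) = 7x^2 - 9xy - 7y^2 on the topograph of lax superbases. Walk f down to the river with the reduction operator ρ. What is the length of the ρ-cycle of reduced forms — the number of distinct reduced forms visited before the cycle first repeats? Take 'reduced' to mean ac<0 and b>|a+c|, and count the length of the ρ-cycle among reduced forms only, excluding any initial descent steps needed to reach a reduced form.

D = 277, ⌊√D⌋ = 16
descent: ρ → (-7,9,7)  [lands on river]
river: ρ → (7,5,-9)
river: ρ → (-9,13,3)
river: ρ → (3,11,-13)
river: ρ → (-13,15,1)
river: ρ → (1,15,-13)
river: ρ → (-13,11,3)
river: ρ → (3,13,-9)
river: ρ → (-9,5,7)
river: ρ → (7,9,-7)
river: ρ → (-7,5,9)
river: ρ → (9,13,-3)
river: ρ → (-3,11,13)
river: ρ → (13,15,-1)
river: ρ → (-1,15,13)
river: ρ → (13,11,-3)
river: ρ → (-3,13,9)
river: ρ → (9,5,-7)
ρ-cycle length = 18 (tail of 1 descent step not counted)

18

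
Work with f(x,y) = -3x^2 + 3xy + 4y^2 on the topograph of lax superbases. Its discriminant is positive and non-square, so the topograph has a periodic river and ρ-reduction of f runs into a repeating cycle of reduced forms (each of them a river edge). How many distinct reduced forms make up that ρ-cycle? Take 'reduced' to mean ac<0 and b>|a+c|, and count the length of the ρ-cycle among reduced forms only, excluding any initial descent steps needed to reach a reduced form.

D = 57, ⌊√D⌋ = 7
river: ρ → (4,5,-2)
river: ρ → (-2,7,1)
river: ρ → (1,7,-2)
river: ρ → (-2,5,4)
river: ρ → (4,3,-3)
river: ρ → (-3,3,4)
ρ-cycle length = 6 (tail of 0 descent steps not counted)

6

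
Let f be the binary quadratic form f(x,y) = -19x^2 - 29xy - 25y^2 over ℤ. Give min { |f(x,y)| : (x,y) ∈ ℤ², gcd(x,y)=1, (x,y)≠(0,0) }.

translate: b→-9 (≡29 mod 38), so (19,29,25)→(19,-9,15)
flip: (19,-9,15)→(15,9,19)
reduced (well bottom): (15,9,19) with a≤c, −a<b≤a
well minimum |f| = |-15| = 15 (negative-definite)

15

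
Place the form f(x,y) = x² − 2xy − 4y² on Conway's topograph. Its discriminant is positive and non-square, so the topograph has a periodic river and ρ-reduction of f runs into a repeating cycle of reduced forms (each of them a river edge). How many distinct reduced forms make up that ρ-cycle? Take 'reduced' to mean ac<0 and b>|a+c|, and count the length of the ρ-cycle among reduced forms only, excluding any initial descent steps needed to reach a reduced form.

D = 20, ⌊√D⌋ = 4
descent: ρ → (-4,2,1)
descent: ρ → (1,4,-1)  [lands on river]
river: ρ → (-1,4,1)
ρ-cycle length = 2 (tail of 2 descent steps not counted)

2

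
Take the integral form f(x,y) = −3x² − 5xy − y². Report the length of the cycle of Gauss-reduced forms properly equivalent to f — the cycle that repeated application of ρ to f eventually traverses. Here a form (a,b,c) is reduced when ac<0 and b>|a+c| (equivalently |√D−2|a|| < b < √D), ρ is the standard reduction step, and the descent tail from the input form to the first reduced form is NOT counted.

D = 13, ⌊√D⌋ = 3
descent: ρ → (-1,3,1)  [lands on river]
river: ρ → (1,3,-1)
ρ-cycle length = 2 (tail of 1 descent step not counted)

2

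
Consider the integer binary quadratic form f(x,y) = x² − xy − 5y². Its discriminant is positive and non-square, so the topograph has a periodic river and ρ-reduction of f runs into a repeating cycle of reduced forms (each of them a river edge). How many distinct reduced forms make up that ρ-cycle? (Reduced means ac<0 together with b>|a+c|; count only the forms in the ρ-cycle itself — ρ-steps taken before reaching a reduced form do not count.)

D = 21, ⌊√D⌋ = 4
descent: ρ → (-5,1,1)
descent: ρ → (1,3,-3)  [lands on river]
river: ρ → (-3,3,1)
ρ-cycle length = 2 (tail of 2 descent steps not counted)

2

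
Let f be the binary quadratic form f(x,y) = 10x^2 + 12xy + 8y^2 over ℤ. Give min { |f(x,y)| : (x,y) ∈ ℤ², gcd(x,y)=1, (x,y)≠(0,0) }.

translate: b→-8 (≡12 mod 20), so (10,12,8)→(10,-8,6)
flip: (10,-8,6)→(6,8,10)
translate: b→-4 (≡8 mod 12), so (6,8,10)→(6,-4,8)
reduced (well bottom): (6,-4,8) with a≤c, −a<b≤a
well minimum = a = 6

6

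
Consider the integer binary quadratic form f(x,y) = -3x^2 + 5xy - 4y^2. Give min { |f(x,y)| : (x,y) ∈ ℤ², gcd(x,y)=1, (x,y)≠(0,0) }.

translate: b→1 (≡-5 mod 6), so (3,-5,4)→(3,1,2)
flip: (3,1,2)→(2,-1,3)
reduced (well bottom): (2,-1,3) with a≤c, −a<b≤a
well minimum |f| = |-2| = 2 (negative-definite)

2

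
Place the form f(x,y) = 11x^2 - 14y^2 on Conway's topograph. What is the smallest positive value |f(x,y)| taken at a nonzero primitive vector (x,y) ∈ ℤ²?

descent: ρ → (-14,0,11)
descent: ρ → (11,22,-3)  [lands on river]
river: ρ → (-3,20,18)
river: ρ → (18,16,-5)
river: ρ → (-5,24,2)
river: ρ → (2,24,-5)
river: ρ → (-5,16,18)
river: ρ → (18,20,-3)
river: ρ → (-3,22,11)
closes: descent 2, river 8
min |a| on river = 2

2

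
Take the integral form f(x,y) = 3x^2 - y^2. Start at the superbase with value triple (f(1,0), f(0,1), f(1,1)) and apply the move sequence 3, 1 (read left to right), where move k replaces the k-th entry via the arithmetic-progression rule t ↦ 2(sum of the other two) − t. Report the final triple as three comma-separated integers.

start (3,-1,2) = (f(1,0),f(0,1),f(1,1))
replace slot 3: 2·(3+(-1)) − 2 = 2 → (3,-1,2)
replace slot 1: 2·((-1)+2) − 3 = -1 → (-1,-1,2)

-1,-1,2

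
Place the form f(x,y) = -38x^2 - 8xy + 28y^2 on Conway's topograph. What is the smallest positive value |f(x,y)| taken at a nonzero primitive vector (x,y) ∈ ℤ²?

descent: ρ → (28,64,-2)  [lands on river]
river: ρ → (-2,64,28)
river: ρ → (28,48,-18)
river: ρ → (-18,60,10)
river: ρ → (10,60,-18)
river: ρ → (-18,48,28)
closes: descent 1, river 6
min |a| on river = 2

2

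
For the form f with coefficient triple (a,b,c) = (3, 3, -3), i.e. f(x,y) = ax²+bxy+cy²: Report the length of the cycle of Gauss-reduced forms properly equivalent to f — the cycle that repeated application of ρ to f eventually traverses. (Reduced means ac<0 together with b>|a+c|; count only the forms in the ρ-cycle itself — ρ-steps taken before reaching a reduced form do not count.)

D = 45, ⌊√D⌋ = 6
river: ρ → (-3,3,3)
river: ρ → (3,3,-3)
ρ-cycle length = 2 (tail of 0 descent steps not counted)

2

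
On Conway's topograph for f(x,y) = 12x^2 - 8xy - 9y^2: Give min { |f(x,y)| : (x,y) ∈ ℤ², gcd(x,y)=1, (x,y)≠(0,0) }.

descent: ρ → (-9,8,12)  [lands on river]
river: ρ → (12,16,-5)
river: ρ → (-5,14,15)
river: ρ → (15,16,-4)
river: ρ → (-4,16,15)
river: ρ → (15,14,-5)
river: ρ → (-5,16,12)
river: ρ → (12,8,-9)
river: ρ → (-9,10,11)
river: ρ → (11,12,-8)
river: ρ → (-8,20,3)
river: ρ → (3,22,-1)
river: ρ → (-1,22,3)
river: ρ → (3,20,-8)
river: ρ → (-8,12,11)
river: ρ → (11,10,-9)
closes: descent 1, river 16
min |a| on river = 1

1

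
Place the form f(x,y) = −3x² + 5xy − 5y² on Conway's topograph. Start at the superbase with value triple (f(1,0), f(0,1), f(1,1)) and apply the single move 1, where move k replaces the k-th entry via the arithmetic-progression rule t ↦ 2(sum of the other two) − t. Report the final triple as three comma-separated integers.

start (-3,-5,-3) = (f(1,0),f(0,1),f(1,1))
replace slot 1: 2·((-5)+(-3)) − (-3) = -13 → (-13,-5,-3)

-13,-5,-3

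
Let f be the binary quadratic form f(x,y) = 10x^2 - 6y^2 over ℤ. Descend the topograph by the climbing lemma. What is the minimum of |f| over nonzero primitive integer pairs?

descent: ρ → (-6,12,4)  [lands on river]
river: ρ → (4,12,-6)
closes: descent 1, river 2
min |a| on river = 4

4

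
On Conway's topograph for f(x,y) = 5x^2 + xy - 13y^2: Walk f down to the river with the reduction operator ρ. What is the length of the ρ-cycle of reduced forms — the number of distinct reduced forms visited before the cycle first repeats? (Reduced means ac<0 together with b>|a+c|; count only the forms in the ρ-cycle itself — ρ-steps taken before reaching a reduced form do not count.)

D = 261, ⌊√D⌋ = 16
descent: ρ → (-13,-1,5)
descent: ρ → (5,11,-7)  [lands on river]
river: ρ → (-7,3,9)
river: ρ → (9,15,-1)
river: ρ → (-1,15,9)
river: ρ → (9,3,-7)
river: ρ → (-7,11,5)
river: ρ → (5,9,-9)
river: ρ → (-9,9,5)
ρ-cycle length = 8 (tail of 2 descent steps not counted)

8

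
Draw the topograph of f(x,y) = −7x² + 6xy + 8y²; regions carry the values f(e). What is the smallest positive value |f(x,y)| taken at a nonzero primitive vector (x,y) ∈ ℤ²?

river: ρ → (8,10,-5)
river: ρ → (-5,10,8)
river: ρ → (8,6,-7)
river: ρ → (-7,8,7)
river: ρ → (7,6,-8)
river: ρ → (-8,10,5)
river: ρ → (5,10,-8)
river: ρ → (-8,6,7)
river: ρ → (7,8,-7)
river: ρ → (-7,6,8)
closes: descent 0, river 10
min |a| on river = 5

5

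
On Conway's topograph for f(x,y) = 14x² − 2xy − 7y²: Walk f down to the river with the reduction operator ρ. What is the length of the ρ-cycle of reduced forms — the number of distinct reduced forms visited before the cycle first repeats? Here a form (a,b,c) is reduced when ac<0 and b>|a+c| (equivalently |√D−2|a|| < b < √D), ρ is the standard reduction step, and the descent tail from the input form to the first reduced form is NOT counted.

D = 396, ⌊√D⌋ = 19
descent: ρ → (-7,16,5)  [lands on river]
river: ρ → (5,14,-10)
river: ρ → (-10,6,9)
river: ρ → (9,12,-7)
ρ-cycle length = 4 (tail of 1 descent step not counted)

4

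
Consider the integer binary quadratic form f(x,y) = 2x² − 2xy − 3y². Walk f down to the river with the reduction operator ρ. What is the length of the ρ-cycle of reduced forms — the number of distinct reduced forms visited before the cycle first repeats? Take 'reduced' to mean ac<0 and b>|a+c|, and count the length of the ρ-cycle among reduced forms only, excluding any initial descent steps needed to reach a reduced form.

D = 28, ⌊√D⌋ = 5
descent: ρ → (-3,2,2)  [lands on river]
river: ρ → (2,2,-3)
river: ρ → (-3,4,1)
river: ρ → (1,4,-3)
ρ-cycle length = 4 (tail of 1 descent step not counted)

4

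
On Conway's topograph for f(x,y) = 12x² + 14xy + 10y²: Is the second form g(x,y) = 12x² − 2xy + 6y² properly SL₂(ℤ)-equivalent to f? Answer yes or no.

D₁ = -284, D₂ = -284
f: translate: b→-10 (≡14 mod 24), so (12,14,10)→(12,-10,8)
f: flip: (12,-10,8)→(8,10,12)
f: translate: b→-6 (≡10 mod 16), so (8,10,12)→(8,-6,10)
f: reduced (well bottom): (8,-6,10) with a≤c, −a<b≤a
g: flip: (12,-2,6)→(6,2,12)
g: reduced (well bottom): (6,2,12) with a≤c, −a<b≤a
reduced forms (8, -6, 10) vs (6, 2, 12) ⇒ inequivalent

no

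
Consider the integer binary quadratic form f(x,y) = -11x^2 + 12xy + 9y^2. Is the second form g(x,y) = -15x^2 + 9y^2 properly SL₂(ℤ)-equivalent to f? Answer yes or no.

D₁ = 540, D₂ = 540
river cycle of f (length 8): (9, 6, -14), (-14, 22, 1), (1, 22, -14), (-14, 6, 9), (9, 12, -11), (-11, 10, 10), (10, 10, -11), (-11, 12, 9)
river cycle of g (length 2): (9, 18, -6), (-6, 18, 9)
cycles differ ⇒ inequivalent

no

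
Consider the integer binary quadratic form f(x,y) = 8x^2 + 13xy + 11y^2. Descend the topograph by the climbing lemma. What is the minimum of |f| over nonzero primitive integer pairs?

translate: b→-3 (≡13 mod 16), so (8,13,11)→(8,-3,6)
flip: (8,-3,6)→(6,3,8)
reduced (well bottom): (6,3,8) with a≤c, −a<b≤a
well minimum = a = 6

6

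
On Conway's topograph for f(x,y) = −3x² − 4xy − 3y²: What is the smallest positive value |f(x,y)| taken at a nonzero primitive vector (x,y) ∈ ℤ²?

translate: b→-2 (≡4 mod 6), so (3,4,3)→(3,-2,2)
flip: (3,-2,2)→(2,2,3)
reduced (well bottom): (2,2,3) with a≤c, −a<b≤a
well minimum |f| = |-2| = 2 (negative-definite)

2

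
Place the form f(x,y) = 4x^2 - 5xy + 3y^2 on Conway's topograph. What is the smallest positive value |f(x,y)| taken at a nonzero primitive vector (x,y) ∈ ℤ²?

translate: b→3 (≡-5 mod 8), so (4,-5,3)→(4,3,2)
flip: (4,3,2)→(2,-3,4)
translate: b→1 (≡-3 mod 4), so (2,-3,4)→(2,1,3)
reduced (well bottom): (2,1,3) with a≤c, −a<b≤a
well minimum = a = 2

2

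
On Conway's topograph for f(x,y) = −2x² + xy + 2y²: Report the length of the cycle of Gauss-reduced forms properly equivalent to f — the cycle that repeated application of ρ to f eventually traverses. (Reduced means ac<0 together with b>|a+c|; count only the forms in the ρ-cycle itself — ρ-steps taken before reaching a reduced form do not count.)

D = 17, ⌊√D⌋ = 4
river: ρ → (2,3,-1)
river: ρ → (-1,3,2)
river: ρ → (2,1,-2)
river: ρ → (-2,3,1)
river: ρ → (1,3,-2)
river: ρ → (-2,1,2)
ρ-cycle length = 6 (tail of 0 descent steps not counted)

6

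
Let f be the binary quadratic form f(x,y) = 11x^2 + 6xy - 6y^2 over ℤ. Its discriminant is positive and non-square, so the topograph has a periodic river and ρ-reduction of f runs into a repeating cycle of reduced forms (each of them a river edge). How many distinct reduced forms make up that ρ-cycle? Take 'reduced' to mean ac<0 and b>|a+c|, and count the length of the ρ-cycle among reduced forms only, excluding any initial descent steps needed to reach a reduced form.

D = 300, ⌊√D⌋ = 17
river: ρ → (-6,6,11)
river: ρ → (11,16,-1)
river: ρ → (-1,16,11)
river: ρ → (11,6,-6)
ρ-cycle length = 4 (tail of 0 descent steps not counted)

4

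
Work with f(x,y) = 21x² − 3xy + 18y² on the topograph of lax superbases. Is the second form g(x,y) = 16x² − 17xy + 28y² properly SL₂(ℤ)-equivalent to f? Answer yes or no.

D₁ = -1503, D₂ = -1503
f: flip: (21,-3,18)→(18,3,21)
f: reduced (well bottom): (18,3,21) with a≤c, −a<b≤a
g: translate: b→15 (≡-17 mod 32), so (16,-17,28)→(16,15,27)
g: reduced (well bottom): (16,15,27) with a≤c, −a<b≤a
reduced forms (18, 3, 21) vs (16, 15, 27) ⇒ inequivalent

no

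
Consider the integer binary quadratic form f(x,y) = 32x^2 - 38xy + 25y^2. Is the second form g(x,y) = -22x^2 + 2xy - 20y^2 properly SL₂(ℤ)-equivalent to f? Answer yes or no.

D₁ = -1756, D₂ = -1756
f: translate: b→26 (≡-38 mod 64), so (32,-38,25)→(32,26,19)
f: flip: (32,26,19)→(19,-26,32)
f: translate: b→12 (≡-26 mod 38), so (19,-26,32)→(19,12,25)
f: reduced (well bottom): (19,12,25) with a≤c, −a<b≤a
g is negative-definite; reduce −g:
−g: flip: (22,-2,20)→(20,2,22)
−g: reduced (well bottom): (20,2,22) with a≤c, −a<b≤a
flip sign back: reduced form of g is (-20,-2,-22)
reduced forms (19, 12, 25) vs (-20, -2, -22) ⇒ inequivalent

no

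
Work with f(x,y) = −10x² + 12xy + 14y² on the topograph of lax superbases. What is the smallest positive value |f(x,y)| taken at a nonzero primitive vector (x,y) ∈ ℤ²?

river: ρ → (14,16,-8)
river: ρ → (-8,16,14)
river: ρ → (14,12,-10)
river: ρ → (-10,8,16)
river: ρ → (16,24,-2)
river: ρ → (-2,24,16)
river: ρ → (16,8,-10)
river: ρ → (-10,12,14)
closes: descent 0, river 8
min |a| on river = 2

2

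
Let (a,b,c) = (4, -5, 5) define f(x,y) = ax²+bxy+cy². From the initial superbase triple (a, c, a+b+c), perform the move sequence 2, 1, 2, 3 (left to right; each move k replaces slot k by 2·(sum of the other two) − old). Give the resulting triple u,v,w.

start (4,5,4) = (f(1,0),f(0,1),f(1,1))
replace slot 2: 2·(4+4) − 5 = 11 → (4,11,4)
replace slot 1: 2·(11+4) − 4 = 26 → (26,11,4)
replace slot 2: 2·(26+4) − 11 = 49 → (26,49,4)
replace slot 3: 2·(26+49) − 4 = 146 → (26,49,146)

26,49,146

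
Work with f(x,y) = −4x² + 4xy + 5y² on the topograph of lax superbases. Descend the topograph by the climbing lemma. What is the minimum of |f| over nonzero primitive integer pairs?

river: ρ → (5,6,-3)
river: ρ → (-3,6,5)
river: ρ → (5,4,-4)
river: ρ → (-4,4,5)
closes: descent 0, river 4
min |a| on river = 3

3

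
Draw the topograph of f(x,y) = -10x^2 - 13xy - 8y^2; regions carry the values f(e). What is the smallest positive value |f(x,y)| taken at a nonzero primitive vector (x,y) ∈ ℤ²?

translate: b→-7 (≡13 mod 20), so (10,13,8)→(10,-7,5)
flip: (10,-7,5)→(5,7,10)
translate: b→-3 (≡7 mod 10), so (5,7,10)→(5,-3,8)
reduced (well bottom): (5,-3,8) with a≤c, −a<b≤a
well minimum |f| = |-5| = 5 (negative-definite)

5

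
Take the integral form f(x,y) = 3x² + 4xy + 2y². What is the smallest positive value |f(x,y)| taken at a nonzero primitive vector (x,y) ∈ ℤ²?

translate: b→-2 (≡4 mod 6), so (3,4,2)→(3,-2,1)
flip: (3,-2,1)→(1,2,3)
translate: b→0 (≡2 mod 2), so (1,2,3)→(1,0,2)
reduced (well bottom): (1,0,2) with a≤c, −a<b≤a
well minimum = a = 1

1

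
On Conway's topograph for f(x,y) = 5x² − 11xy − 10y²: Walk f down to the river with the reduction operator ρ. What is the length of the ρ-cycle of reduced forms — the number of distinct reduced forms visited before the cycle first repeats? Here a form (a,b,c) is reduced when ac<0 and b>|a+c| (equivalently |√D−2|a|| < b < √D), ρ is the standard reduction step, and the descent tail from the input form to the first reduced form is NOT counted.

D = 321, ⌊√D⌋ = 17
descent: ρ → (-10,11,5)  [lands on river]
river: ρ → (5,9,-12)
river: ρ → (-12,15,2)
river: ρ → (2,17,-4)
river: ρ → (-4,15,6)
river: ρ → (6,9,-10)
ρ-cycle length = 6 (tail of 1 descent step not counted)

6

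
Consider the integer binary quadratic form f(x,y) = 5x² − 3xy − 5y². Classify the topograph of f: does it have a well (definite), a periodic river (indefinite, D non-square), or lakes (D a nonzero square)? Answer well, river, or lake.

D = b²−4ac = (-3)² − 4·5·(-5) = 109
D > 0 non-square ⇒ indefinite ⇒ periodic river

river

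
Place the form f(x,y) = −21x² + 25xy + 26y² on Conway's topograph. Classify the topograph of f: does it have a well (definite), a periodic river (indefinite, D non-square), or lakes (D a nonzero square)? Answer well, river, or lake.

D = b²−4ac = 25² − 4·(-21)·26 = 2809
D = 53² is a perfect square ⇒ form factors over ℤ ⇒ lakes

lake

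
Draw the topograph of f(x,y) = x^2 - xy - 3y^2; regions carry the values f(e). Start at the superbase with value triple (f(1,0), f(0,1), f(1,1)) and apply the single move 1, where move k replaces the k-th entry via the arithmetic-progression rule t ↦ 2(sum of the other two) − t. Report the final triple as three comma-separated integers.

start (1,-3,-3) = (f(1,0),f(0,1),f(1,1))
replace slot 1: 2·((-3)+(-3)) − 1 = -13 → (-13,-3,-3)

-13,-3,-3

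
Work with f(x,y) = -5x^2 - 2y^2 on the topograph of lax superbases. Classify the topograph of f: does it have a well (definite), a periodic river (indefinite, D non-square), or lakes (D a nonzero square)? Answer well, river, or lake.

D = b²−4ac = 0² − 4·(-5)·(-2) = -40
D < 0 ⇒ definite ⇒ every region one sign ⇒ single well

well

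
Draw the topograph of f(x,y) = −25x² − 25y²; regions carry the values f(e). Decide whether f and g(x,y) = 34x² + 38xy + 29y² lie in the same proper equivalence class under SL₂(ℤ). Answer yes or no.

D₁ = -2500, D₂ = -2500
f is negative-definite; reduce −f:
−f: reduced (well bottom): (25,0,25) with a≤c, −a<b≤a
flip sign back: reduced form of f is (-25,0,-25)
g: translate: b→-30 (≡38 mod 68), so (34,38,29)→(34,-30,25)
g: flip: (34,-30,25)→(25,30,34)
g: translate: b→-20 (≡30 mod 50), so (25,30,34)→(25,-20,29)
g: reduced (well bottom): (25,-20,29) with a≤c, −a<b≤a
reduced forms (-25, 0, -25) vs (25, -20, 29) ⇒ inequivalent

no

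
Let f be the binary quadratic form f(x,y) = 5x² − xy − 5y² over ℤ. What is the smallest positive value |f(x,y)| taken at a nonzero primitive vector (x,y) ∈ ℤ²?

descent: ρ → (-5,1,5)  [lands on river]
river: ρ → (5,9,-1)
river: ρ → (-1,9,5)
river: ρ → (5,1,-5)
river: ρ → (-5,9,1)
river: ρ → (1,9,-5)
closes: descent 1, river 6
min |a| on river = 1

1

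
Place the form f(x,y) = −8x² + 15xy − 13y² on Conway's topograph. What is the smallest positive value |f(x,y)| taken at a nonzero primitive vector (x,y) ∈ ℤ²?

translate: b→1 (≡-15 mod 16), so (8,-15,13)→(8,1,6)
flip: (8,1,6)→(6,-1,8)
reduced (well bottom): (6,-1,8) with a≤c, −a<b≤a
well minimum |f| = |-6| = 6 (negative-definite)

6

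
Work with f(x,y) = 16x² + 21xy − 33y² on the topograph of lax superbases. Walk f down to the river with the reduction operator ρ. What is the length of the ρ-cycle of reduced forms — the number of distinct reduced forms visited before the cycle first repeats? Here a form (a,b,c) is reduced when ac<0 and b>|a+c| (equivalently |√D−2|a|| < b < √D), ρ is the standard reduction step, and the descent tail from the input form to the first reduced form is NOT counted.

D = 2553, ⌊√D⌋ = 50
river: ρ → (-33,45,4)
river: ρ → (4,43,-44)
river: ρ → (-44,45,3)
river: ρ → (3,45,-44)
river: ρ → (-44,43,4)
river: ρ → (4,45,-33)
river: ρ → (-33,21,16)
river: ρ → (16,43,-11)
river: ρ → (-11,45,12)
river: ρ → (12,27,-38)
river: ρ → (-38,49,1)
river: ρ → (1,49,-38)
river: ρ → (-38,27,12)
river: ρ → (12,45,-11)
river: ρ → (-11,43,16)
river: ρ → (16,21,-33)
ρ-cycle length = 16 (tail of 0 descent steps not counted)

16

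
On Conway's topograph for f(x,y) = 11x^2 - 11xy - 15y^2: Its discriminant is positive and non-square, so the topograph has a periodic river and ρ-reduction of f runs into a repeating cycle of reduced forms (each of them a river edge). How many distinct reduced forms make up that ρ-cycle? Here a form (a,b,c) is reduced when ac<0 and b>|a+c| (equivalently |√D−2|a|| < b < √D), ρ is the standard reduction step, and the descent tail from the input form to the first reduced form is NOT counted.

D = 781, ⌊√D⌋ = 27
descent: ρ → (-15,11,11)  [lands on river]
river: ρ → (11,11,-15)
river: ρ → (-15,19,7)
river: ρ → (7,23,-9)
river: ρ → (-9,13,17)
river: ρ → (17,21,-5)
river: ρ → (-5,19,21)
river: ρ → (21,23,-3)
river: ρ → (-3,25,13)
river: ρ → (13,27,-1)
river: ρ → (-1,27,13)
river: ρ → (13,25,-3)
river: ρ → (-3,23,21)
river: ρ → (21,19,-5)
river: ρ → (-5,21,17)
river: ρ → (17,13,-9)
river: ρ → (-9,23,7)
river: ρ → (7,19,-15)
ρ-cycle length = 18 (tail of 1 descent step not counted)

18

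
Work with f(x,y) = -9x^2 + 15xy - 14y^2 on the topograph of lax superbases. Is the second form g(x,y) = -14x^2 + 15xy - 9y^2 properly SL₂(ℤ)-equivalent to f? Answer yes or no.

D₁ = -279, D₂ = -279
f is negative-definite; reduce −f:
−f: translate: b→3 (≡-15 mod 18), so (9,-15,14)→(9,3,8)
−f: flip: (9,3,8)→(8,-3,9)
−f: reduced (well bottom): (8,-3,9) with a≤c, −a<b≤a
flip sign back: reduced form of f is (-8,3,-9)
g is negative-definite; reduce −g:
−g: translate: b→13 (≡-15 mod 28), so (14,-15,9)→(14,13,8)
−g: flip: (14,13,8)→(8,-13,14)
−g: translate: b→3 (≡-13 mod 16), so (8,-13,14)→(8,3,9)
−g: reduced (well bottom): (8,3,9) with a≤c, −a<b≤a
flip sign back: reduced form of g is (-8,-3,-9)
reduced forms (-8, 3, -9) vs (-8, -3, -9) ⇒ inequivalent

no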